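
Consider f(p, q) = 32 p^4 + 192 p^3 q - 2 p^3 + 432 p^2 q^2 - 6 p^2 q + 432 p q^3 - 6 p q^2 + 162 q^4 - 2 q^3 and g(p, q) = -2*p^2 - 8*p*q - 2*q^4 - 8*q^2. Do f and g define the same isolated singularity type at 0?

The Hessian of f at 0 is [[0, 0], [0, 0]] with rank 0, so corank 2. A Groebner basis of the Jacobian ideal J(f) in C{p,q} is {q^4, p*q^2 + 7*q^3/6, p^2 + 2*p*q + q^2}; counting standard monomials gives mu = 6. Corank 2; j^3 = -2*(p + q)^3 is a perfect cube, so E-series; the 4-jet and mu = 6 give E_6. The Hessian of g at 0 is [[-4, -8], [-8, -16]] with rank 1, so corank 1. A Groebner basis of the Jacobian ideal J(g) in C{p,q} is {q^3, p + 2*q}; counting standard monomials gives mu = 3. Corank 1: A-series; mu = 3 gives A_3. f is E_6 but g is A_3, hence not right-equivalent.

No.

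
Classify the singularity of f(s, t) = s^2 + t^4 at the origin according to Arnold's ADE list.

The Hessian of f at 0 is [[2, 0], [0, 0]] with rank 1, so corank 1. A Groebner basis of the Jacobian ideal J(f) in C{s,t} is {t^3, s}; counting standard monomials gives mu = 3. Corank 1: A-series; mu = 3 gives A_3.

A_{3}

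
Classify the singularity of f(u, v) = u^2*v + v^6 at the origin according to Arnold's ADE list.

D_{7}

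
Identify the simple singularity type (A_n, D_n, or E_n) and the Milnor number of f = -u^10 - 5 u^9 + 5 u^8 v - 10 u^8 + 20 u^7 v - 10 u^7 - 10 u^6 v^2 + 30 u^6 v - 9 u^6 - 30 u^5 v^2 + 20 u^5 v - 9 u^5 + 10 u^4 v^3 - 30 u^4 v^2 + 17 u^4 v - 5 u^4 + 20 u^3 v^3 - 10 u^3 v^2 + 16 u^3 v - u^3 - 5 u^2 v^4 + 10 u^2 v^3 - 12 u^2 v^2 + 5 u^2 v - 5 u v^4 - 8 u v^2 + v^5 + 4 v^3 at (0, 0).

The Hessian of f at 0 has rank 0. Corank 2; j^3 = -(u - 2*v)^2*(u - v) has shape L^2 M (L != M), so D-series; mu = 6 gives D_6.

Type D6, Milnor number mu = 6.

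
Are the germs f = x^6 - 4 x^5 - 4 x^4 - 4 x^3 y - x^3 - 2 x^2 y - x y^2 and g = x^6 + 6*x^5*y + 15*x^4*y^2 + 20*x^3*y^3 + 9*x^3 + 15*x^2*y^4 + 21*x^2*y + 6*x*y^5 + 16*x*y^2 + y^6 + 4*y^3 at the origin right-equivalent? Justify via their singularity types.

Yes.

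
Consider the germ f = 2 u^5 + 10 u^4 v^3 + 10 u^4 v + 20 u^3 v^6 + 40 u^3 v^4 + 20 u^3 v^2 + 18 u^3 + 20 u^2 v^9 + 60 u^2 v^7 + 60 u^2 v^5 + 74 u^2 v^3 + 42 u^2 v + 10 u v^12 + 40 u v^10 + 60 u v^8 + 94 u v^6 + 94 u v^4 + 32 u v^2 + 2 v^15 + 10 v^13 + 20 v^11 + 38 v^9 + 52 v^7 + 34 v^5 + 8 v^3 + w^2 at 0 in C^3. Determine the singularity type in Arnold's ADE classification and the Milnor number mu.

Type D_{6}, Milnor number mu = 6.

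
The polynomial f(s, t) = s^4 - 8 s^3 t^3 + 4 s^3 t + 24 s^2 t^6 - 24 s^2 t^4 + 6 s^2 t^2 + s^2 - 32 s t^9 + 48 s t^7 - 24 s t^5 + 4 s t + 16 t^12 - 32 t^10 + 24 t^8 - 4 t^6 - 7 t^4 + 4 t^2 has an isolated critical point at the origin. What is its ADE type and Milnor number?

The Hessian of f at 0 has rank 1. Corank 1: A-series; mu = 3 gives A_3.

Type A_{3}, Milnor number mu = 3.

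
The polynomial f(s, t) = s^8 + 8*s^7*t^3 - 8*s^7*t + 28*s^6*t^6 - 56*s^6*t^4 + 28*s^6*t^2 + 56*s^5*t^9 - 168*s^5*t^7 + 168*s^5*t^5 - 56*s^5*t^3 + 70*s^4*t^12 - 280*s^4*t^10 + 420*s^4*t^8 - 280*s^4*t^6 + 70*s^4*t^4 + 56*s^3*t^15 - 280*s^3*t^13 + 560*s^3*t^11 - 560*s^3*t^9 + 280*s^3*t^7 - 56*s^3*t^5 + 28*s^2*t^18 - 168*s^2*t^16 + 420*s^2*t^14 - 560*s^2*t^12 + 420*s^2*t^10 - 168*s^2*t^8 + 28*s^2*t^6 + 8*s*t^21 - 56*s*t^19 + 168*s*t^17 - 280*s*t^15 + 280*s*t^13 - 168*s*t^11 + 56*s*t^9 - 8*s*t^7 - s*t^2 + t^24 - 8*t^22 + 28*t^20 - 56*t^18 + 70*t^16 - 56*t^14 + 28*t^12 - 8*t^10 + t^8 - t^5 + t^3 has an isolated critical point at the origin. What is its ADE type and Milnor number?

Type D9, Milnor number mu = 9.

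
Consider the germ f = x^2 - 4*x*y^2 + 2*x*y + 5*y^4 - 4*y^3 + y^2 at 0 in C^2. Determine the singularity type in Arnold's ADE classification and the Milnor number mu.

The Hessian of f at 0 is [[2, 2], [2, 2]] with rank 1, so corank 1. A Groebner basis of the Jacobian ideal J(f) in C{x,y} is {x^2 - x/2 - y/2, x*y + x/2 + y/2, -x/2 + y^2 - y/2}; counting standard monomials gives mu = 3. Corank 1: A-series; mu = 3 gives A_3.

Type A_3, Milnor number mu = 3.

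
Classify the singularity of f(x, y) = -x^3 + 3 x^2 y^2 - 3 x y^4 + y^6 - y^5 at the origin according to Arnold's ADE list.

E8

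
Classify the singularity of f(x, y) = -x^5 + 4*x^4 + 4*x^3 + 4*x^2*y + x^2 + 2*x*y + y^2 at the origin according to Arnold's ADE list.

A_{4}

The Hessian of f at 0 is [[2, 2], [2, 2]] with rank 1, so corank 1. A Groebner basis of the Jacobian ideal J(f) in C{x,y} is {x/8 + y^3 + y^2/4 + y/8, x^2 + x/2 + y/2, x*y - x/4 + y^2/2 - y/4}; counting standard monomials gives mu = 4. Corank 1: A-series; mu = 4 gives A_4.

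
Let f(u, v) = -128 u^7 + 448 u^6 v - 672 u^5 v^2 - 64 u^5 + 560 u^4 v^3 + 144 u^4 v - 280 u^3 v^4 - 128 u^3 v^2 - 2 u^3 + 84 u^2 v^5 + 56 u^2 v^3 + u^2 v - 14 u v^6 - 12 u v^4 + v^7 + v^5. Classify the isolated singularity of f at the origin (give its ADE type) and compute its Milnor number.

Type D_{6}, Milnor number mu = 6.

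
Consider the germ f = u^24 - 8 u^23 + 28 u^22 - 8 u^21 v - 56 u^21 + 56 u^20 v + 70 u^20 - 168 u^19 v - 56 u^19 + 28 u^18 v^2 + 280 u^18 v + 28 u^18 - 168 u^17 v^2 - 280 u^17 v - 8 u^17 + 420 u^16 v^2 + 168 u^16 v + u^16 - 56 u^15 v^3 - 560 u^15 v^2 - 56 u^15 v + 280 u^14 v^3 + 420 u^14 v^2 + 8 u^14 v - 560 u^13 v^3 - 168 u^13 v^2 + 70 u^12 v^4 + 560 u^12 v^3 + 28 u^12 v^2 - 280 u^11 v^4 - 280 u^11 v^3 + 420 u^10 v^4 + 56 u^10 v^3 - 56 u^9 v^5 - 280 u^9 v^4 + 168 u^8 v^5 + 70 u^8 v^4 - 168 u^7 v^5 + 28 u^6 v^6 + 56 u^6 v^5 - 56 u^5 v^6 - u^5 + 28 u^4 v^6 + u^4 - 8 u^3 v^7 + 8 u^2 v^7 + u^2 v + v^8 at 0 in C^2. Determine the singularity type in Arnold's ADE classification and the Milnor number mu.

Type D_9, Milnor number mu = 9.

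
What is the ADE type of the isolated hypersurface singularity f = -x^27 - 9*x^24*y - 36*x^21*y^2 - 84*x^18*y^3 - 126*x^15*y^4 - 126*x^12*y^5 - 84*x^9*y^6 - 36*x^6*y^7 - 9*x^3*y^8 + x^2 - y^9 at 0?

The Hessian of f at 0 has rank 1. Corank 1: A-series; mu = 8 gives A_8.

A_{8}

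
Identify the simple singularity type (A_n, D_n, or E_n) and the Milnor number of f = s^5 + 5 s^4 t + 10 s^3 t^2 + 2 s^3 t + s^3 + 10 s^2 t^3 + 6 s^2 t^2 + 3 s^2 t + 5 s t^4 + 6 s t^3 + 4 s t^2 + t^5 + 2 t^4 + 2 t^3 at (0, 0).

The Hessian of f at 0 has rank 0. Corank 2; j^3 = (s + t)*(s^2 + 2*s*t + 2*t^2) splits into three distinct lines over C (the quadratic factor has nonzero discriminant), so D_4.

Type D_{4}, Milnor number mu = 4.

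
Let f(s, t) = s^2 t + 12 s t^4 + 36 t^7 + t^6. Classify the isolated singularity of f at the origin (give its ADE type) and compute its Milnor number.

The Hessian of f at 0 is [[0, 0], [0, 0]] with rank 0, so corank 2. A Groebner basis of the Jacobian ideal J(f) in C{s,t} is {s*t/6 + t^4, s^3, s^2*t, -s^2 + s*t^2}; counting standard monomials gives mu = 7. Corank 2; j^3 = s^2*t has shape L^2 M (L != M), so D-series; mu = 7 gives D_7.

Type D_7, Milnor number mu = 7.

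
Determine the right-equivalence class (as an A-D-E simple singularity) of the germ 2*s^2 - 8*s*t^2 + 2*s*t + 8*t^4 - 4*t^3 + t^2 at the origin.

A1

The Hessian of f at 0 has rank 2. Corank 0: nondegenerate Morse point, so A_1.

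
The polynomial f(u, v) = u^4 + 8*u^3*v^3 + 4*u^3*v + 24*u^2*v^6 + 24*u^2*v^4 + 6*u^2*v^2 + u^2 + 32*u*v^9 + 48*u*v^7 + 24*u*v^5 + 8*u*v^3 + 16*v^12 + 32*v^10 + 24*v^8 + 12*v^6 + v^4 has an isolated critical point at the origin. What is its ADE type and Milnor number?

The Hessian of f at 0 is [[2, 0], [0, 0]] with rank 1, so corank 1. A Groebner basis of the Jacobian ideal J(f) in C{u,v} is {v^3, u}; counting standard monomials gives mu = 3. Corank 1: A-series; mu = 3 gives A_3.

Type A3, Milnor number mu = 3.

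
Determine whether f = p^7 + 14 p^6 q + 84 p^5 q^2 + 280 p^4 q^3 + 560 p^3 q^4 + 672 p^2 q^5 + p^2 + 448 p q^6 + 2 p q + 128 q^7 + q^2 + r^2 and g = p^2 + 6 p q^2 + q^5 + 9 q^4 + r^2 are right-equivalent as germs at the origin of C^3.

No.

The Hessian of f at 0 has rank 2. Corank 1: A-series; mu = 6 gives A_6. The Hessian of g at 0 has rank 2. Corank 1: A-series; mu = 4 gives A_4. f is A_6 but g is A_4, hence not right-equivalent.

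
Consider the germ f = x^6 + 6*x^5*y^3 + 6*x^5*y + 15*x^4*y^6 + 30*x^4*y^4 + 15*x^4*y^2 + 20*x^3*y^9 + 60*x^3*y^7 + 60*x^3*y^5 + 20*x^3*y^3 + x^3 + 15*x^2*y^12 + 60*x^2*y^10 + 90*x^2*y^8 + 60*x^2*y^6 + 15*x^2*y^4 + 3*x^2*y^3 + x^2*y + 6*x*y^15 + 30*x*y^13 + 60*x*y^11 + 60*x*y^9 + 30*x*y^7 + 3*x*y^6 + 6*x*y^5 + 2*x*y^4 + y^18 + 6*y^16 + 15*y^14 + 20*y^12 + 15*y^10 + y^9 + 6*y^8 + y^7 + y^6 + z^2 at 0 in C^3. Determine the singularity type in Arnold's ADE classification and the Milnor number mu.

Type D_7, Milnor number mu = 7.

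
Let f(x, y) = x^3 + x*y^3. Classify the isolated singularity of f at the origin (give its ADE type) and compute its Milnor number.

The Hessian of f at 0 has rank 0. Corank 2; j^3 = x^3 is a perfect cube, so E-series; the 4-jet and mu = 7 give E_7.

Type E_{7}, Milnor number mu = 7.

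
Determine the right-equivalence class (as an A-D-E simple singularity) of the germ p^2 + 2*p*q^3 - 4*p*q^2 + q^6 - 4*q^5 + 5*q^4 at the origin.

A_3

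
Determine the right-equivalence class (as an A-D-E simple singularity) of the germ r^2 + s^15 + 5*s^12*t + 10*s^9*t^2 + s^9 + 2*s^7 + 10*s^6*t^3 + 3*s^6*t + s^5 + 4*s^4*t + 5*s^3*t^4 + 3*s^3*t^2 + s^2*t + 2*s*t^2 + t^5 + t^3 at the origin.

The Hessian of f at 0 is [[0, 0, 0], [0, 0, 0], [0, 0, 2]] with rank 1, so corank 2. A Groebner basis of the Jacobian ideal J(f) in C{s,t,r} is {-s*t + t^4 - t^2, s*t^2 + t^3, s^2 + 7*s*t + 6*t^2, r}; counting standard monomials gives mu = 6. Corank 2; j^3 = t*(s + t)^2 has shape L^2 M (L != M), so D-series; mu = 6 gives D_6.

D_6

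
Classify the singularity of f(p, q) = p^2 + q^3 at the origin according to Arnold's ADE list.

The Hessian of f at 0 is [[2, 0], [0, 0]] with rank 1, so corank 1. A Groebner basis of the Jacobian ideal J(f) in C{p,q} is {q^2, p}; counting standard monomials gives mu = 2. Corank 1: A-series; mu = 2 gives A_2.

A_2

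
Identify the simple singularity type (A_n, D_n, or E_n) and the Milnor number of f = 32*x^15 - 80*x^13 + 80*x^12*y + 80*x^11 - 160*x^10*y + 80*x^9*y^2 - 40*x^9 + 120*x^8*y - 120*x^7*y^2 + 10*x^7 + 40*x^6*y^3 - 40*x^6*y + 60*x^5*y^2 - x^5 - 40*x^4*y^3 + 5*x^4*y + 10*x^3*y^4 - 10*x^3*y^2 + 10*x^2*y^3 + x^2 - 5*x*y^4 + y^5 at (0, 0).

Type A_4, Milnor number mu = 4.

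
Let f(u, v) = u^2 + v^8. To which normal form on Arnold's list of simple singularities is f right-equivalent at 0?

The Hessian of f at 0 is [[2, 0], [0, 0]] with rank 1, so corank 1. A Groebner basis of the Jacobian ideal J(f) in C{u,v} is {v^7, u}; counting standard monomials gives mu = 7. Corank 1: A-series; mu = 7 gives A_7.

A_7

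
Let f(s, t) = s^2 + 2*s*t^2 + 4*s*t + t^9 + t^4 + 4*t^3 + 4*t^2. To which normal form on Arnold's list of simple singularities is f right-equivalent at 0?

A8

The Hessian of f at 0 has rank 1. Corank 1: A-series; mu = 8 gives A_8.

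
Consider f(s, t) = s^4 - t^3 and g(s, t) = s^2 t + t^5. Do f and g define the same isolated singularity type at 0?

No.

The Hessian of f at 0 has rank 0. Corank 2; j^3 = -t^3 is a perfect cube, so E-series; the 4-jet and mu = 6 give E_6. The Hessian of g at 0 has rank 0. Corank 2; j^3 = s^2*t has shape L^2 M (L != M), so D-series; mu = 6 gives D_6. f is E_6 but g is D_6, hence not right-equivalent.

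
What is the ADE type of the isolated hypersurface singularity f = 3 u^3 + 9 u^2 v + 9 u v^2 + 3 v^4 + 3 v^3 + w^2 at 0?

The Hessian of f at 0 has rank 1. Corank 2; j^3 = 3*(u + v)^3 is a perfect cube, so E-series; the 4-jet and mu = 6 give E_6.

E_{6}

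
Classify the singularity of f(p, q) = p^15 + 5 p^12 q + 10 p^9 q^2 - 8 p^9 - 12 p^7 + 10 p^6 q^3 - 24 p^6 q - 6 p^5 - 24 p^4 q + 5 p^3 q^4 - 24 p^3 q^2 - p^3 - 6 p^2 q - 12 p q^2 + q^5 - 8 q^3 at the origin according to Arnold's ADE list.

The Hessian of f at 0 has rank 0. Corank 2; j^3 = -(p + 2*q)^3 is a perfect cube, so E-series; the 5-jet and mu = 8 give E_8.

E_{8}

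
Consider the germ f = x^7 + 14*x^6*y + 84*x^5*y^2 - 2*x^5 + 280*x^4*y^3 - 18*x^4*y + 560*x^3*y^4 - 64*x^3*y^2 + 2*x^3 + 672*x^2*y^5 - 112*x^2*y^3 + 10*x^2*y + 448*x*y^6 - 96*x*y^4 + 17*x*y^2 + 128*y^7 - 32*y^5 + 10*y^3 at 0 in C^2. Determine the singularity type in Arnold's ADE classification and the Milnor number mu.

Type D_{4}, Milnor number mu = 4.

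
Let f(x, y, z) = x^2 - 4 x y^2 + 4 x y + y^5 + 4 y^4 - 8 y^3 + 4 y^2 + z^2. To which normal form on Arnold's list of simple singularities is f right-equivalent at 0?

A_4

The Hessian of f at 0 has rank 2. Corank 1: A-series; mu = 4 gives A_4.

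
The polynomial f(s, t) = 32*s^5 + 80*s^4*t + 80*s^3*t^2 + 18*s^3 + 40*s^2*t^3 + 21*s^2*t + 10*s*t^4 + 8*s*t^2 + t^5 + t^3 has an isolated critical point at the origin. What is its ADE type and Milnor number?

Type D_6, Milnor number mu = 6.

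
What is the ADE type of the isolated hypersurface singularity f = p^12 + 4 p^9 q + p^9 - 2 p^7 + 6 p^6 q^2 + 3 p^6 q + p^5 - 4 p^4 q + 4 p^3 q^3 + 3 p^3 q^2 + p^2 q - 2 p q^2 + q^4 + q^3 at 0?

D5

The Hessian of f at 0 has rank 0. Corank 2; j^3 = q*(p - q)^2 has shape L^2 M (L != M), so D-series; mu = 5 gives D_5.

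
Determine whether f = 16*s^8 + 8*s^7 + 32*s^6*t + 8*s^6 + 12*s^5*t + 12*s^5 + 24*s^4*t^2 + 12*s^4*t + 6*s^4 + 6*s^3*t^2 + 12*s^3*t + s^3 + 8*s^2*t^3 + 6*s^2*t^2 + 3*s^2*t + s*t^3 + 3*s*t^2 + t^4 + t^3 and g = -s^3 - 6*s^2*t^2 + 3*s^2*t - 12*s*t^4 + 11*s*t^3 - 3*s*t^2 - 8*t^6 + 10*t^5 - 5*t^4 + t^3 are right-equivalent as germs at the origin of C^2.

The Hessian of f at 0 is [[0, 0], [0, 0]] with rank 0, so corank 2. A Groebner basis of the Jacobian ideal J(f) in C{s,t} is {3*s^2/2 + 3*s*t + t^4 + t^3/2 + 3*t^2/2, s^3 - 15*s^2/2 - 15*s*t - 3*t^3/2 - 15*t^2/2, s^2*t + 11*s^2/2 + 11*s*t + 5*t^3/6 + 11*t^2/2, -3*s^2 + s*t^2 - 6*s*t - 3*t^2}; counting standard monomials gives mu = 7. Corank 2; j^3 = (s + t)^3 is a perfect cube, so E-series; the 4-jet and mu = 7 give E_7. The Hessian of g at 0 is [[0, 0], [0, 0]] with rank 0, so corank 2. A Groebner basis of the Jacobian ideal J(g) in C{s,t} is {-s^2/4 + s*t/2 + t^4 - t^3/12 - t^2/4, s^3 + 7*s^2/4 - 7*s*t/2 - 5*t^3/12 + 7*t^2/4, s^2*t + 13*s^2/12 - 13*s*t/6 - 23*t^3/36 + 13*t^2/12, s^2/2 + s*t^2 - s*t - 5*t^3/6 + t^2/2}; counting standard monomials gives mu = 7. Corank 2; j^3 = -(s - t)^3 is a perfect cube, so E-series; the 4-jet and mu = 7 give E_7. Both have type E_7, hence right-equivalent.

Yes.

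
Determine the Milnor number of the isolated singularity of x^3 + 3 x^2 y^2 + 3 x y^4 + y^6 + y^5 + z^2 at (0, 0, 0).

8

The Hessian of f at 0 has rank 1. Corank 2; j^3 = x^3 is a perfect cube, so E-series; the 5-jet and mu = 8 give E_8.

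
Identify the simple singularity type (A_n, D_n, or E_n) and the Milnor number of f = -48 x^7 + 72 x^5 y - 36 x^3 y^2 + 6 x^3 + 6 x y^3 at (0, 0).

Type E_7, Milnor number mu = 7.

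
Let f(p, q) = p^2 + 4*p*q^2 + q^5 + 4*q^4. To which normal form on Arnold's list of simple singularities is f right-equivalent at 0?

The Hessian of f at 0 has rank 1. Corank 1: A-series; mu = 4 gives A_4.

A_4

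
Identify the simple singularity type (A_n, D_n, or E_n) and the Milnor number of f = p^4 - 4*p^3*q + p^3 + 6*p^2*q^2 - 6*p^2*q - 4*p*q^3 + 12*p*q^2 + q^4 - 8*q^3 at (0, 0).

Type E_6, Milnor number mu = 6.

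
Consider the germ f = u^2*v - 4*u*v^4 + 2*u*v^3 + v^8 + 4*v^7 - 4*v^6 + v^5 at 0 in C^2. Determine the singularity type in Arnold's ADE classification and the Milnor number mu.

The Hessian of f at 0 has rank 0. Corank 2; j^3 = u^2*v has shape L^2 M (L != M), so D-series; mu = 9 gives D_9.

Type D_9, Milnor number mu = 9.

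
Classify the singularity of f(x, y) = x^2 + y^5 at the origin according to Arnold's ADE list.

A_{4}

The Hessian of f at 0 has rank 1. Corank 1: A-series; mu = 4 gives A_4.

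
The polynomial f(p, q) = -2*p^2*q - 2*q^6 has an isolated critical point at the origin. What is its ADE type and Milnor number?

Type D7, Milnor number mu = 7.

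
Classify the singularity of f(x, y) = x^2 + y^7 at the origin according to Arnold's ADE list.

A_{6}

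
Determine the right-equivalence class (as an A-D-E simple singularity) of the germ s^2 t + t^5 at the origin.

D_6

The Hessian of f at 0 has rank 0. Corank 2; j^3 = s^2*t has shape L^2 M (L != M), so D-series; mu = 6 gives D_6.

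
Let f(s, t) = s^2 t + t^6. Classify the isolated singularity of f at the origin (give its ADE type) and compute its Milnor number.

The Hessian of f at 0 is [[0, 0], [0, 0]] with rank 0, so corank 2. A Groebner basis of the Jacobian ideal J(f) in C{s,t} is {s^2/6 + t^5, s^3, s*t}; counting standard monomials gives mu = 7. Corank 2; j^3 = s^2*t has shape L^2 M (L != M), so D-series; mu = 7 gives D_7.

Type D_7, Milnor number mu = 7.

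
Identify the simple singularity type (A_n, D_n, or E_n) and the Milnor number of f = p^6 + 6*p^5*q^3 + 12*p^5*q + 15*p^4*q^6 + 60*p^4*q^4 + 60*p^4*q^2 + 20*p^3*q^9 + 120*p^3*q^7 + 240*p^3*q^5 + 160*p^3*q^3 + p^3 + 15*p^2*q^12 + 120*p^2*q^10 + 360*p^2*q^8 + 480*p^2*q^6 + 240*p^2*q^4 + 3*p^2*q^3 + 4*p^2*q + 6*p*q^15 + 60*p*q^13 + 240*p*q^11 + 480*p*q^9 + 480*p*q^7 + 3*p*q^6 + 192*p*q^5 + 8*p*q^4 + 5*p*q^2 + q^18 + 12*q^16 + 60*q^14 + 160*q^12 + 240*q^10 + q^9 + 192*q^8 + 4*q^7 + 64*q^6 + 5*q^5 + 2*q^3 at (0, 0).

Type D7, Milnor number mu = 7.

The Hessian of f at 0 has rank 0. Corank 2; j^3 = (p + q)^2*(p + 2*q) has shape L^2 M (L != M), so D-series; mu = 7 gives D_7.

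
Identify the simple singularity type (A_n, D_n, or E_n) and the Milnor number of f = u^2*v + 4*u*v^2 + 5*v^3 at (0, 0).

The Hessian of f at 0 has rank 0. Corank 2; j^3 = v*(u^2 + 4*u*v + 5*v^2) splits into three distinct lines over C (the quadratic factor has nonzero discriminant), so D_4.

Type D_4, Milnor number mu = 4.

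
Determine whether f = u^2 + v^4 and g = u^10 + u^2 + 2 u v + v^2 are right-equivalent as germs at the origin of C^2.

The Hessian of f at 0 has rank 1. Corank 1: A-series; mu = 3 gives A_3. The Hessian of g at 0 has rank 1. Corank 1: A-series; mu = 9 gives A_9. f is A_3 but g is A_9, hence not right-equivalent.

No.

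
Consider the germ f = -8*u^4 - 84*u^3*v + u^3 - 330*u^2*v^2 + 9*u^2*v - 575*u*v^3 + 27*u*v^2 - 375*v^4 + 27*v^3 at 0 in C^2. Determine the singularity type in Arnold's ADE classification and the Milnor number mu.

The Hessian of f at 0 has rank 0. Corank 2; j^3 = (u + 3*v)^3 is a perfect cube, so E-series; the 4-jet and mu = 7 give E_7.

Type E7, Milnor number mu = 7.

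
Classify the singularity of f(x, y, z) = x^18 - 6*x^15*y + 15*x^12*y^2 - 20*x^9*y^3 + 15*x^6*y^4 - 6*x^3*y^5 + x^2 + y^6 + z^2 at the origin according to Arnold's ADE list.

The Hessian of f at 0 has rank 2. Corank 1: A-series; mu = 5 gives A_5.

A_{5}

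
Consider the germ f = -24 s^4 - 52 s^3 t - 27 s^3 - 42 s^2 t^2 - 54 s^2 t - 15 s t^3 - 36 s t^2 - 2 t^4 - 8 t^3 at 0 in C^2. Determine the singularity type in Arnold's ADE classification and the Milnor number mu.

The Hessian of f at 0 has rank 0. Corank 2; j^3 = -(3*s + 2*t)^3 is a perfect cube, so E-series; the 4-jet and mu = 7 give E_7.

Type E7, Milnor number mu = 7.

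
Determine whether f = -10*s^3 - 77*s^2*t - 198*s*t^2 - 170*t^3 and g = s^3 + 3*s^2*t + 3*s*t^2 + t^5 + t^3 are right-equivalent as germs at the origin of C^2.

No.

The Hessian of f at 0 has rank 0. Corank 2; j^3 = -(2*s + 5*t)*(5*s^2 + 26*s*t + 34*t^2) splits into three distinct lines over C (the quadratic factor has nonzero discriminant), so D_4. The Hessian of g at 0 has rank 0. Corank 2; j^3 = (s + t)^3 is a perfect cube, so E-series; the 5-jet and mu = 8 give E_8. f is D_4 but g is E_8, hence not right-equivalent.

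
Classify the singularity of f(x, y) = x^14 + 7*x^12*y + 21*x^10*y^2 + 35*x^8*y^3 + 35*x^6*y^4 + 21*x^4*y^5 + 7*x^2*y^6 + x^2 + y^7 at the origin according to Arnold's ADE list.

A_6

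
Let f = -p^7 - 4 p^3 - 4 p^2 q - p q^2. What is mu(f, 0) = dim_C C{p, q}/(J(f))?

8

The Hessian of f at 0 is [[0, 0], [0, 0]] with rank 0, so corank 2. A Groebner basis of the Jacobian ideal J(f) in C{p,q} is {128*p*q/7 + q^6 + 64*q^2/7, p*q^2 + q^3/2, p^2 + p*q/2}; counting standard monomials gives mu = 8. Corank 2; j^3 = -p*(2*p + q)^2 has shape L^2 M (L != M), so D-series; mu = 8 gives D_8.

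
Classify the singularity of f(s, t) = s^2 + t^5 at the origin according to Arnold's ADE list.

The Hessian of f at 0 has rank 1. Corank 1: A-series; mu = 4 gives A_4.

A4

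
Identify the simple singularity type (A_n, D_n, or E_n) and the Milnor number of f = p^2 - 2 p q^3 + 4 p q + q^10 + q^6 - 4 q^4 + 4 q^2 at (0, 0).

The Hessian of f at 0 is [[2, 4], [4, 8]] with rank 1, so corank 1. A Groebner basis of the Jacobian ideal J(f) in C{p,q} is {p^3 + 6*p^2*q + 12*p*q^2 + 8*p + 16*q, -p + q^3 - 2*q}; counting standard monomials gives mu = 9. Corank 1: A-series; mu = 9 gives A_9.

Type A9, Milnor number mu = 9.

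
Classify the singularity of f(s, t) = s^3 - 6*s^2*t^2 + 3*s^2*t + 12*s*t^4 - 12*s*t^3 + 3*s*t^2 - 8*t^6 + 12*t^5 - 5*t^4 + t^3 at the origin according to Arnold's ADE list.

The Hessian of f at 0 has rank 0. Corank 2; j^3 = (s + t)^3 is a perfect cube, so E-series; the 4-jet and mu = 6 give E_6.

E_6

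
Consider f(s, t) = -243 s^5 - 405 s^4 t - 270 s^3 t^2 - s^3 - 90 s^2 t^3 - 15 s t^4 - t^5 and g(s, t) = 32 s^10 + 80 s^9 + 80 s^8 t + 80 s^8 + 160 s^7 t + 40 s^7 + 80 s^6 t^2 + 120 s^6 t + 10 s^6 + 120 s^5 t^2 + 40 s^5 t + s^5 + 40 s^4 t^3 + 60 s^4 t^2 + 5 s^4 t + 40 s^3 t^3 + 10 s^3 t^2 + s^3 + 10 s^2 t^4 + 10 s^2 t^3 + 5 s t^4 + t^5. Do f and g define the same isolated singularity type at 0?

Yes.

The Hessian of f at 0 has rank 0. Corank 2; j^3 = -s^3 is a perfect cube, so E-series; the 5-jet and mu = 8 give E_8. The Hessian of g at 0 has rank 0. Corank 2; j^3 = s^3 is a perfect cube, so E-series; the 5-jet and mu = 8 give E_8. Both have type E_8, hence right-equivalent.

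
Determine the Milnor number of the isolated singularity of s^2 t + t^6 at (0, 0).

7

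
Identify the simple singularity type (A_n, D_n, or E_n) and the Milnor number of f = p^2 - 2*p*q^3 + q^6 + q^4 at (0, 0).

The Hessian of f at 0 is [[2, 0], [0, 0]] with rank 1, so corank 1. A Groebner basis of the Jacobian ideal J(f) in C{p,q} is {q^3, p}; counting standard monomials gives mu = 3. Corank 1: A-series; mu = 3 gives A_3.

Type A_{3}, Milnor number mu = 3.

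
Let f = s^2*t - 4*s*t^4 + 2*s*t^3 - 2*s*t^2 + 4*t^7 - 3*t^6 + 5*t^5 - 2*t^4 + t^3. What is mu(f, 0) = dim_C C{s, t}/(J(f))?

7

The Hessian of f at 0 has rank 0. Corank 2; j^3 = t*(s - t)^2 has shape L^2 M (L != M), so D-series; mu = 7 gives D_7.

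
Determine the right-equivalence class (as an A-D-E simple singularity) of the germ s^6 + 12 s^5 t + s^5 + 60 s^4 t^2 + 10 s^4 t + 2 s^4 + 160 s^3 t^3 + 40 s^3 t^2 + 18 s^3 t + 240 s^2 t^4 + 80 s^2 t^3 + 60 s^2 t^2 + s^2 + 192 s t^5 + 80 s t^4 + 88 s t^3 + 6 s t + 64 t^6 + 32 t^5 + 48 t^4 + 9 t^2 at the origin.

The Hessian of f at 0 has rank 1. Corank 1: A-series; mu = 4 gives A_4.

A_{4}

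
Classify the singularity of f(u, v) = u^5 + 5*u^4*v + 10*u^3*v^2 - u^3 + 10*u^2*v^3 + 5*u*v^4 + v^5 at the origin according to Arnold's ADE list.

E8

The Hessian of f at 0 has rank 0. Corank 2; j^3 = -u^3 is a perfect cube, so E-series; the 5-jet and mu = 8 give E_8.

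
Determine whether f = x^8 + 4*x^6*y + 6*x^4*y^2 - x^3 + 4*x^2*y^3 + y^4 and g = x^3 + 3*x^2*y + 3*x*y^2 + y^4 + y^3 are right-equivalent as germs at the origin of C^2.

Yes.

The Hessian of f at 0 is [[0, 0], [0, 0]] with rank 0, so corank 2. A Groebner basis of the Jacobian ideal J(f) in C{x,y} is {y^3, x^2}; counting standard monomials gives mu = 6. Corank 2; j^3 = -x^3 is a perfect cube, so E-series; the 4-jet and mu = 6 give E_6. The Hessian of g at 0 is [[0, 0], [0, 0]] with rank 0, so corank 2. A Groebner basis of the Jacobian ideal J(g) in C{x,y} is {y^3, x^2 + 2*x*y + y^2}; counting standard monomials gives mu = 6. Corank 2; j^3 = (x + y)^3 is a perfect cube, so E-series; the 4-jet and mu = 6 give E_6. Both have type E_6, hence right-equivalent.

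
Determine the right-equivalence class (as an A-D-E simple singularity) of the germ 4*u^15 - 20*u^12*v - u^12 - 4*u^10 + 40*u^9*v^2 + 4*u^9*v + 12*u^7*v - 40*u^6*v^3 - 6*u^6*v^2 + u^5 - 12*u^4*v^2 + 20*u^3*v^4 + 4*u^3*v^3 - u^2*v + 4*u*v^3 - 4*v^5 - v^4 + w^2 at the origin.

The Hessian of f at 0 has rank 1. Corank 2; j^3 = -u^2*v has shape L^2 M (L != M), so D-series; mu = 5 gives D_5.

D_5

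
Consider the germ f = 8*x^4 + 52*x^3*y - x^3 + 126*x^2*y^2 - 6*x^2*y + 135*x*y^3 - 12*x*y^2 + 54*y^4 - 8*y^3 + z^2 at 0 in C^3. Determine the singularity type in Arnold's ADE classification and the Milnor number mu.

Type E7, Milnor number mu = 7.

The Hessian of f at 0 has rank 1. Corank 2; j^3 = -(x + 2*y)^3 is a perfect cube, so E-series; the 4-jet and mu = 7 give E_7.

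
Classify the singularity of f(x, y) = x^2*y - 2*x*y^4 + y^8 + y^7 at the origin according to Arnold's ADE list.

D_9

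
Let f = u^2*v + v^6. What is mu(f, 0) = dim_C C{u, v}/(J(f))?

The Hessian of f at 0 is [[0, 0], [0, 0]] with rank 0, so corank 2. A Groebner basis of the Jacobian ideal J(f) in C{u,v} is {u^2/6 + v^5, u^3, u*v}; counting standard monomials gives mu = 7. Corank 2; j^3 = u^2*v has shape L^2 M (L != M), so D-series; mu = 7 gives D_7.

7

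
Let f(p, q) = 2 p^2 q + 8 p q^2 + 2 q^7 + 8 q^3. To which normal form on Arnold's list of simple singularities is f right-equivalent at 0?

The Hessian of f at 0 is [[0, 0], [0, 0]] with rank 0, so corank 2. A Groebner basis of the Jacobian ideal J(f) in C{p,q} is {p^2/7 + q^6 - 4*q^2/7, p^3 + 8*q^3, p*q + 2*q^2}; counting standard monomials gives mu = 8. Corank 2; j^3 = 2*q*(p + 2*q)^2 has shape L^2 M (L != M), so D-series; mu = 8 gives D_8.

D_8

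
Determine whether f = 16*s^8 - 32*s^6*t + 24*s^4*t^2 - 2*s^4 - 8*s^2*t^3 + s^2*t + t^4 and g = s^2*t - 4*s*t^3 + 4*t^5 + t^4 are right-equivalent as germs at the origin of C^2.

Yes.

The Hessian of f at 0 has rank 0. Corank 2; j^3 = s^2*t has shape L^2 M (L != M), so D-series; mu = 5 gives D_5. The Hessian of g at 0 has rank 0. Corank 2; j^3 = s^2*t has shape L^2 M (L != M), so D-series; mu = 5 gives D_5. Both have type D_5, hence right-equivalent.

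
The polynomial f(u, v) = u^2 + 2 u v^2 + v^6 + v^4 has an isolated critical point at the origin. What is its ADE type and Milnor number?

Type A_5, Milnor number mu = 5.

The Hessian of f at 0 is [[2, 0], [0, 0]] with rank 1, so corank 1. A Groebner basis of the Jacobian ideal J(f) in C{u,v} is {u^3, u^2*v, u + v^2}; counting standard monomials gives mu = 5. Corank 1: A-series; mu = 5 gives A_5.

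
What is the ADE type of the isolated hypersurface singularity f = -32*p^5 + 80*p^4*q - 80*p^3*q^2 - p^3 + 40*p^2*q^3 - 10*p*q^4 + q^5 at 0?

E_{8}

The Hessian of f at 0 has rank 0. Corank 2; j^3 = -p^3 is a perfect cube, so E-series; the 5-jet and mu = 8 give E_8.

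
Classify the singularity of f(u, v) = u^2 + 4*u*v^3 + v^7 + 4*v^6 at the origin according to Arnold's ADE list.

A_6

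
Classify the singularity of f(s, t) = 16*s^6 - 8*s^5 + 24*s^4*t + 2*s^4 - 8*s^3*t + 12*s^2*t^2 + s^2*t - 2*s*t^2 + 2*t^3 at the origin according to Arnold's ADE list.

D4

The Hessian of f at 0 is [[0, 0], [0, 0]] with rank 0, so corank 2. A Groebner basis of the Jacobian ideal J(f) in C{s,t} is {t^3, s^2 + 2*t^2, s*t - t^2}; counting standard monomials gives mu = 4. Corank 2; j^3 = t*(s^2 - 2*s*t + 2*t^2) splits into three distinct lines over C (the quadratic factor has nonzero discriminant), so D_4.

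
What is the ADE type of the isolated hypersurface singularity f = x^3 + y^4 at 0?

E_6

The Hessian of f at 0 is [[0, 0], [0, 0]] with rank 0, so corank 2. A Groebner basis of the Jacobian ideal J(f) in C{x,y} is {y^3, x^2}; counting standard monomials gives mu = 6. Corank 2; j^3 = x^3 is a perfect cube, so E-series; the 4-jet and mu = 6 give E_6.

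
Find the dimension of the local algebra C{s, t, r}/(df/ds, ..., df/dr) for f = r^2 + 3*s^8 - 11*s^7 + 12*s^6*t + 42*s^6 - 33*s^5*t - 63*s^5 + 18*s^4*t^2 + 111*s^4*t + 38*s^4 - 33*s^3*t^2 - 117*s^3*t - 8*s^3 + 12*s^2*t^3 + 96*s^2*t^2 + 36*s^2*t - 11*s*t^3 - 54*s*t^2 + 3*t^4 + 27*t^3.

The Hessian of f at 0 has rank 1. Corank 2; j^3 = -(2*s - 3*t)^3 is a perfect cube, so E-series; the 4-jet and mu = 7 give E_7.

7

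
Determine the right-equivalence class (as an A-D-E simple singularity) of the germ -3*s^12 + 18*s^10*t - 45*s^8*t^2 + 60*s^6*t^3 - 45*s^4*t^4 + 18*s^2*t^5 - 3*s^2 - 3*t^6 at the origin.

A5

The Hessian of f at 0 has rank 1. Corank 1: A-series; mu = 5 gives A_5.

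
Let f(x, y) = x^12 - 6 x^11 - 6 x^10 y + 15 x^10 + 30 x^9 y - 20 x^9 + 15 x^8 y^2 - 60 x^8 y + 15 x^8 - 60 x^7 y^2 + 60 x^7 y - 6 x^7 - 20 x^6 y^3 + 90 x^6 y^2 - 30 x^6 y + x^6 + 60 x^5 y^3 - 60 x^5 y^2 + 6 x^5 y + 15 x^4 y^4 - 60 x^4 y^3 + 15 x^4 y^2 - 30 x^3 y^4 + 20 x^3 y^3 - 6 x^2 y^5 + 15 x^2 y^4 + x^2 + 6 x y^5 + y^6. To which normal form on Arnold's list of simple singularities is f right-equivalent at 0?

A_5

The Hessian of f at 0 is [[2, 0], [0, 0]] with rank 1, so corank 1. A Groebner basis of the Jacobian ideal J(f) in C{x,y} is {y^5, x}; counting standard monomials gives mu = 5. Corank 1: A-series; mu = 5 gives A_5.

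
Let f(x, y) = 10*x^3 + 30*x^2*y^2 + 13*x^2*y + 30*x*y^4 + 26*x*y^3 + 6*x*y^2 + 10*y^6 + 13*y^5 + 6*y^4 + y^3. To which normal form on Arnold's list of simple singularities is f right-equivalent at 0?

D4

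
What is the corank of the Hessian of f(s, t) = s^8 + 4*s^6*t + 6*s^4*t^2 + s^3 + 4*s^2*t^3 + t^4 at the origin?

The Hessian at 0 is [[0, 0], [0, 0]] of rank 0; hence corank 2.

2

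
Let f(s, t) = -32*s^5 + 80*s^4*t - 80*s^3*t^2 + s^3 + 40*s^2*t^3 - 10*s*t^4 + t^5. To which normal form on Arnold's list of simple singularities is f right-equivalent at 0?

E_8

The Hessian of f at 0 has rank 0. Corank 2; j^3 = s^3 is a perfect cube, so E-series; the 5-jet and mu = 8 give E_8.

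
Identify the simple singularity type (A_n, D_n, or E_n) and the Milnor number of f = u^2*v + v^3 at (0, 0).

Type D_{4}, Milnor number mu = 4.

The Hessian of f at 0 is [[0, 0], [0, 0]] with rank 0, so corank 2. A Groebner basis of the Jacobian ideal J(f) in C{u,v} is {v^3, u^2 + 3*v^2, u*v}; counting standard monomials gives mu = 4. Corank 2; j^3 = v*(u^2 + v^2) splits into three distinct lines over C (the quadratic factor has nonzero discriminant), so D_4.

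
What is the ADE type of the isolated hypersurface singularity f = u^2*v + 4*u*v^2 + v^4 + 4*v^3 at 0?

The Hessian of f at 0 is [[0, 0], [0, 0]] with rank 0, so corank 2. A Groebner basis of the Jacobian ideal J(f) in C{u,v} is {u^3 - 2*u^2 + 8*v^2, u^2/4 + v^3 - v^2, u*v + 2*v^2}; counting standard monomials gives mu = 5. Corank 2; j^3 = v*(u + 2*v)^2 has shape L^2 M (L != M), so D-series; mu = 5 gives D_5.

D5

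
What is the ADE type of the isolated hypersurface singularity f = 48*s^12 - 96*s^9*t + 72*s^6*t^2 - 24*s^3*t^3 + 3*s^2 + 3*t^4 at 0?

A_{3}

The Hessian of f at 0 is [[6, 0], [0, 0]] with rank 1, so corank 1. A Groebner basis of the Jacobian ideal J(f) in C{s,t} is {t^3, s}; counting standard monomials gives mu = 3. Corank 1: A-series; mu = 3 gives A_3.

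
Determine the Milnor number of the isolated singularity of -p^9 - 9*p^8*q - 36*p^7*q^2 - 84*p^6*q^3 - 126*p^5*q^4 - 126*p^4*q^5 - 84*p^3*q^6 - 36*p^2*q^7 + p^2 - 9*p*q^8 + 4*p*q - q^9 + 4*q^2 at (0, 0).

The Hessian of f at 0 has rank 1. Corank 1: A-series; mu = 8 gives A_8.

8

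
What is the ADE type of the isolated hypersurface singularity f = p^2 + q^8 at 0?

The Hessian of f at 0 has rank 1. Corank 1: A-series; mu = 7 gives A_7.

A_{7}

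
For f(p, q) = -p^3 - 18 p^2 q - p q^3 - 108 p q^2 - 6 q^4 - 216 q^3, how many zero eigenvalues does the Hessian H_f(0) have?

2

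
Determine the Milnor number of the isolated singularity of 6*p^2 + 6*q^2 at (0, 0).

The Hessian of f at 0 has rank 2. Corank 0: nondegenerate Morse point, so A_1.

1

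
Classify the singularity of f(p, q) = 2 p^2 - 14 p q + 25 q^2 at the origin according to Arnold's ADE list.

A1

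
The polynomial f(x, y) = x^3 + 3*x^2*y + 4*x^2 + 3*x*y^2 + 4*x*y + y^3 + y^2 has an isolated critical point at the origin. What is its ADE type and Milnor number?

The Hessian of f at 0 has rank 1. Corank 1: A-series; mu = 2 gives A_2.

Type A2, Milnor number mu = 2.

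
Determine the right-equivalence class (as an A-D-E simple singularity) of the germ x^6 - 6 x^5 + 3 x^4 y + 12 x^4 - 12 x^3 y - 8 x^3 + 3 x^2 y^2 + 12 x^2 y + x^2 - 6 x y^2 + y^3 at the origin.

A_{2}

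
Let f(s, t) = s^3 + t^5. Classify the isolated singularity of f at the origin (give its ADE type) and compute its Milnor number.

The Hessian of f at 0 is [[0, 0], [0, 0]] with rank 0, so corank 2. A Groebner basis of the Jacobian ideal J(f) in C{s,t} is {t^4, s^2}; counting standard monomials gives mu = 8. Corank 2; j^3 = s^3 is a perfect cube, so E-series; the 5-jet and mu = 8 give E_8.

Type E8, Milnor number mu = 8.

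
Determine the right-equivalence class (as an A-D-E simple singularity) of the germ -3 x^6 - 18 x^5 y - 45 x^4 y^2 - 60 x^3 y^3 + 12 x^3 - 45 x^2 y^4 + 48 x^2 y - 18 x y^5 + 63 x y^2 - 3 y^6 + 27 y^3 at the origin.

The Hessian of f at 0 is [[0, 0], [0, 0]] with rank 0, so corank 2. A Groebner basis of the Jacobian ideal J(f) in C{x,y} is {32*x*y/3 + y^5 + 16*y^2, x*y^2 + 3*y^3/2, x^2 + 5*x*y/2 + 3*y^2/2}; counting standard monomials gives mu = 7. Corank 2; j^3 = 3*(x + y)*(2*x + 3*y)^2 has shape L^2 M (L != M), so D-series; mu = 7 gives D_7.

D_{7}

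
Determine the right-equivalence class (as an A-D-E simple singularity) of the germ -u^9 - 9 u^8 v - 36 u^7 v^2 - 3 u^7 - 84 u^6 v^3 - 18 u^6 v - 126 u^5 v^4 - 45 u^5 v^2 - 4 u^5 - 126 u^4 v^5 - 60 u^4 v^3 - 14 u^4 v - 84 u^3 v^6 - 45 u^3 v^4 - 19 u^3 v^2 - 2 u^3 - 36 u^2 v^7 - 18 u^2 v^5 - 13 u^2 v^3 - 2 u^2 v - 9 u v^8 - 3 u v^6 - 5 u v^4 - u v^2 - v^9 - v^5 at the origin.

The Hessian of f at 0 has rank 0. Corank 2; j^3 = -u*(2*u^2 + 2*u*v + v^2) splits into three distinct lines over C (the quadratic factor has nonzero discriminant), so D_4.

D_4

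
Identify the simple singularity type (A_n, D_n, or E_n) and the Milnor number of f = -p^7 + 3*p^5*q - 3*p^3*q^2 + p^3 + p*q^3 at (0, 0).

The Hessian of f at 0 is [[0, 0], [0, 0]] with rank 0, so corank 2. A Groebner basis of the Jacobian ideal J(f) in C{p,q} is {p^3, p*q^2, 3*p^2 + q^3}; counting standard monomials gives mu = 7. Corank 2; j^3 = p^3 is a perfect cube, so E-series; the 4-jet and mu = 7 give E_7.

Type E7, Milnor number mu = 7.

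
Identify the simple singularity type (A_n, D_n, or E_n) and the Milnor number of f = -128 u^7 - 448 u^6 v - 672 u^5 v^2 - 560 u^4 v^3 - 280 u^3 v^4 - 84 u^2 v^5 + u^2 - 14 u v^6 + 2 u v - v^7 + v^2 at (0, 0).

The Hessian of f at 0 has rank 1. Corank 1: A-series; mu = 6 gives A_6.

Type A6, Milnor number mu = 6.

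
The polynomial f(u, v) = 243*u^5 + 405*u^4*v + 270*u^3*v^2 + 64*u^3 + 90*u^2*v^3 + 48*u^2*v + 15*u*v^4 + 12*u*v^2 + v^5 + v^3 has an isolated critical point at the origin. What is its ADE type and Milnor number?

The Hessian of f at 0 is [[0, 0], [0, 0]] with rank 0, so corank 2. A Groebner basis of the Jacobian ideal J(f) in C{u,v} is {v^5, u*v^3 + 13*v^4/48, u^2 + u*v/2 + v^2/16}; counting standard monomials gives mu = 8. Corank 2; j^3 = (4*u + v)^3 is a perfect cube, so E-series; the 5-jet and mu = 8 give E_8.

Type E_8, Milnor number mu = 8.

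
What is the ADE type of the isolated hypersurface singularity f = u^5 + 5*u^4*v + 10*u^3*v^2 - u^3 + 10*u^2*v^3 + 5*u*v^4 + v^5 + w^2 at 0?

E_{8}

The Hessian of f at 0 is [[0, 0, 0], [0, 0, 0], [0, 0, 2]] with rank 1, so corank 2. A Groebner basis of the Jacobian ideal J(f) in C{u,v,w} is {v^5, u*v^3 + v^4/4, u^2, w}; counting standard monomials gives mu = 8. Corank 2; j^3 = -u^3 is a perfect cube, so E-series; the 5-jet and mu = 8 give E_8.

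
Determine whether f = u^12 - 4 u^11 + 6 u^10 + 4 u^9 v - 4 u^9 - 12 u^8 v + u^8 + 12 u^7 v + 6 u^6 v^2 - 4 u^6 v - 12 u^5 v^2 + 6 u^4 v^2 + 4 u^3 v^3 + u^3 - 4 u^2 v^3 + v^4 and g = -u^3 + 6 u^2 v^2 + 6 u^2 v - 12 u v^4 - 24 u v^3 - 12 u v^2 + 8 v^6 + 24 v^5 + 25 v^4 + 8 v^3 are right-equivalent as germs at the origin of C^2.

The Hessian of f at 0 has rank 0. Corank 2; j^3 = u^3 is a perfect cube, so E-series; the 4-jet and mu = 6 give E_6. The Hessian of g at 0 has rank 0. Corank 2; j^3 = -(u - 2*v)^3 is a perfect cube, so E-series; the 4-jet and mu = 6 give E_6. Both have type E_6, hence right-equivalent.

Yes.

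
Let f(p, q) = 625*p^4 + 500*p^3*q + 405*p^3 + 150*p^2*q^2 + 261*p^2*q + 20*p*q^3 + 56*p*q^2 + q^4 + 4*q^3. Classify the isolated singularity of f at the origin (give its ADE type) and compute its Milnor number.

Type D_{5}, Milnor number mu = 5.

The Hessian of f at 0 is [[0, 0], [0, 0]] with rank 0, so corank 2. A Groebner basis of the Jacobian ideal J(f) in C{p,q} is {p*q^2 + 729*p*q/10 + 81*q^2/5, -6561*p*q/20 + q^3 - 729*q^2/10, p^2 + 19*p*q/45 + 2*q^2/45}; counting standard monomials gives mu = 5. Corank 2; j^3 = (5*p + q)*(9*p + 2*q)^2 has shape L^2 M (L != M), so D-series; mu = 5 gives D_5.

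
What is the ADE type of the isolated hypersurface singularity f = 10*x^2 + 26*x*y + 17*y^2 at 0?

A1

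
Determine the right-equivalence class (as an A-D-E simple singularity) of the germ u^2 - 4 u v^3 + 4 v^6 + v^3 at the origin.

A_2

The Hessian of f at 0 has rank 1. Corank 1: A-series; mu = 2 gives A_2.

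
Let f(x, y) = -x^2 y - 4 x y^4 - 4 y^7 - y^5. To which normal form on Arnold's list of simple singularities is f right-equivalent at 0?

The Hessian of f at 0 has rank 0. Corank 2; j^3 = -x^2*y has shape L^2 M (L != M), so D-series; mu = 6 gives D_6.

D_6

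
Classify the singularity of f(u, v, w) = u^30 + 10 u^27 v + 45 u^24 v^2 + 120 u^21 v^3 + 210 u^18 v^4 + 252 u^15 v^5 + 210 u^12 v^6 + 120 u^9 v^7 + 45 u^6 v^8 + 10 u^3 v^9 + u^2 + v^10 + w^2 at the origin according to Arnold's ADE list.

A9

The Hessian of f at 0 has rank 2. Corank 1: A-series; mu = 9 gives A_9.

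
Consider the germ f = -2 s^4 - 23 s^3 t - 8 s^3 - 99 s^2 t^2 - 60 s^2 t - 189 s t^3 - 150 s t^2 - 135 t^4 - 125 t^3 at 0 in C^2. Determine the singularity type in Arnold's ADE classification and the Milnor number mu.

The Hessian of f at 0 has rank 0. Corank 2; j^3 = -(2*s + 5*t)^3 is a perfect cube, so E-series; the 4-jet and mu = 7 give E_7.

Type E7, Milnor number mu = 7.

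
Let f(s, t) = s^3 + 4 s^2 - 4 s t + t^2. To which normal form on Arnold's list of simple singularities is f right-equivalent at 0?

The Hessian of f at 0 has rank 1. Corank 1: A-series; mu = 2 gives A_2.

A_2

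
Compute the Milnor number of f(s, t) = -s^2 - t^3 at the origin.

The Hessian of f at 0 is [[-2, 0], [0, 0]] with rank 1, so corank 1. A Groebner basis of the Jacobian ideal J(f) in C{s,t} is {t^2, s}; counting standard monomials gives mu = 2. Corank 1: A-series; mu = 2 gives A_2.

2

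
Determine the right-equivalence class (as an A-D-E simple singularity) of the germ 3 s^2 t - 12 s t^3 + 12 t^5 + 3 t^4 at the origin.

D5

The Hessian of f at 0 has rank 0. Corank 2; j^3 = 3*s^2*t has shape L^2 M (L != M), so D-series; mu = 5 gives D_5.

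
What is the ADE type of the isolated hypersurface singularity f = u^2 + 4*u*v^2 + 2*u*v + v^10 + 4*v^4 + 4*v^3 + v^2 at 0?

The Hessian of f at 0 has rank 1. Corank 1: A-series; mu = 9 gives A_9.

A_9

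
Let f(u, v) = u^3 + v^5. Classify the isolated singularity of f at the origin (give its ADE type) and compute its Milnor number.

Type E_8, Milnor number mu = 8.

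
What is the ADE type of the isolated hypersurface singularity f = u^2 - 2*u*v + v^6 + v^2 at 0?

A_5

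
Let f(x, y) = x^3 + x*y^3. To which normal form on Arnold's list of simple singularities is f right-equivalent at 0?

E_7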